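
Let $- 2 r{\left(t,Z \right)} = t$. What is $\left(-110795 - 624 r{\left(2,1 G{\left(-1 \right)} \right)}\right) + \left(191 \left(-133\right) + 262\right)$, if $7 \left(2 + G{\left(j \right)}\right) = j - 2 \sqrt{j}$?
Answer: $-135312$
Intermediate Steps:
$G{\left(j \right)} = -2 - \frac{2 \sqrt{j}}{7} + \frac{j}{7}$ ($G{\left(j \right)} = -2 + \frac{j - 2 \sqrt{j}}{7} = -2 - \left(- \frac{j}{7} + \frac{2 \sqrt{j}}{7}\right) = -2 - \frac{2 \sqrt{j}}{7} + \frac{j}{7}$)
$r{\left(t,Z \right)} = - \frac{t}{2}$
$\left(-110795 - 624 r{\left(2,1 G{\left(-1 \right)} \right)}\right) + \left(191 \left(-133\right) + 262\right) = \left(-110795 - 624 \left(\left(- \frac{1}{2}\right) 2\right)\right) + \left(191 \left(-133\right) + 262\right) = \left(-110795 - -624\right) + \left(-25403 + 262\right) = \left(-110795 + 624\right) - 25141 = -110171 - 25141 = -135312$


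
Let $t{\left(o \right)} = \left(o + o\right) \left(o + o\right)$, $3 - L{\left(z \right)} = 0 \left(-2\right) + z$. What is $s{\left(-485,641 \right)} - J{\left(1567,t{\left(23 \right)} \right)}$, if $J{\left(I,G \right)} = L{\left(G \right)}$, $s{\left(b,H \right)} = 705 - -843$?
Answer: $3661$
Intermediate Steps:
$s{\left(b,H \right)} = 1548$ ($s{\left(b,H \right)} = 705 + 843 = 1548$)
$L{\left(z \right)} = 3 - z$ ($L{\left(z \right)} = 3 - \left(0 \left(-2\right) + z\right) = 3 - \left(0 + z\right) = 3 - z$)
$t{\left(o \right)} = 4 o^{2}$ ($t{\left(o \right)} = 2 o 2 o = 4 o^{2}$)
$J{\left(I,G \right)} = 3 - G$
$s{\left(-485,641 \right)} - J{\left(1567,t{\left(23 \right)} \right)} = 1548 - \left(3 - 4 \cdot 23^{2}\right) = 1548 - \left(3 - 4 \cdot 529\right) = 1548 - \left(3 - 2116\right) = 1548 - -2113 = 1548 + 2113 = 3661$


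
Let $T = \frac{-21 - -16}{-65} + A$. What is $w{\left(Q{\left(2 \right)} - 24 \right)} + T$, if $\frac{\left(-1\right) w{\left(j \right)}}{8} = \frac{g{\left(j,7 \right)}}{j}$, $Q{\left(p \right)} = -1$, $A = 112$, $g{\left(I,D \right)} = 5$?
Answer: $\frac{7389}{65} \approx 113.68$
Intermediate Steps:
$w{\left(j \right)} = - \frac{40}{j}$ ($w{\left(j \right)} = - 8 \frac{5}{j} = - \frac{40}{j}$)
$T = \frac{1457}{13}$ ($T = \frac{-21 - -16}{-65} + 112 = - \frac{-21 + 16}{65} + 112 = \left(- \frac{1}{65}\right) \left(-5\right) + 112 = \frac{1}{13} + 112 = \frac{1457}{13} \approx 112.08$)
$w{\left(Q{\left(2 \right)} - 24 \right)} + T = - \frac{40}{-1 - 24} + \frac{1457}{13} = - \frac{40}{-25} + \frac{1457}{13} = \left(-40\right) \left(- \frac{1}{25}\right) + \frac{1457}{13} = \frac{8}{5} + \frac{1457}{13} = \frac{7389}{65}$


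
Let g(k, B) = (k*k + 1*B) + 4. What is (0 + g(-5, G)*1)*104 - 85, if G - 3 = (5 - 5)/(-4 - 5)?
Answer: 3243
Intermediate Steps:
G = 3 (G = 3 + (5 - 5)/(-4 - 5) = 3 + 0/(-9) = 3 + 0*(-1/9) = 3 + 0 = 3)
g(k, B) = 4 + B + k**2 (g(k, B) = (k**2 + B) + 4 = (B + k**2) + 4 = 4 + B + k**2)
(0 + g(-5, G)*1)*104 - 85 = (0 + (4 + 3 + (-5)**2)*1)*104 - 85 = (0 + (4 + 3 + 25)*1)*104 - 85 = (0 + 32*1)*104 - 85 = (0 + 32)*104 - 85 = 32*104 - 85 = 3328 - 85 = 3243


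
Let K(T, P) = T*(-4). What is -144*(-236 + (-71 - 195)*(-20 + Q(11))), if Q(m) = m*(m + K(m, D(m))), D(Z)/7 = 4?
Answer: -14636448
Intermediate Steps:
D(Z) = 28 (D(Z) = 7*4 = 28)
K(T, P) = -4*T
Q(m) = -3*m**2 (Q(m) = m*(m - 4*m) = m*(-3*m) = -3*m**2)
-144*(-236 + (-71 - 195)*(-20 + Q(11))) = -144*(-236 + (-71 - 195)*(-20 - 3*11**2)) = -144*(-236 - 266*(-20 - 3*121)) = -144*(-236 - 266*(-20 - 363)) = -144*(-236 - 266*(-383)) = -144*(-236 + 101878) = -144*101642 = -14636448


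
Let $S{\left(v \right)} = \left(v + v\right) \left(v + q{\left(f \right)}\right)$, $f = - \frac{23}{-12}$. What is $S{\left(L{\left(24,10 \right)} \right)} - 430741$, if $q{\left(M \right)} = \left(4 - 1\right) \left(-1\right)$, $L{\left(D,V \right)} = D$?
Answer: $-429733$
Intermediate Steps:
$f = \frac{23}{12}$ ($f = \left(-23\right) \left(- \frac{1}{12}\right) = \frac{23}{12} \approx 1.9167$)
$q{\left(M \right)} = -3$ ($q{\left(M \right)} = 3 \left(-1\right) = -3$)
$S{\left(v \right)} = 2 v \left(-3 + v\right)$ ($S{\left(v \right)} = \left(v + v\right) \left(v - 3\right) = 2 v \left(-3 + v\right)$)
$S{\left(L{\left(24,10 \right)} \right)} - 430741 = 2 \cdot 24 \left(-3 + 24\right) - 430741 = 2 \cdot 24 \cdot 21 - 430741 = 1008 - 430741 = -429733$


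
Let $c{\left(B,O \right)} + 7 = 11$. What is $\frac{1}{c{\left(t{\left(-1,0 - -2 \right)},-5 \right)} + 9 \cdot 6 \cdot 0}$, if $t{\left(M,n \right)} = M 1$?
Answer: $\frac{1}{4} \approx 0.25$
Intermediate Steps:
$t{\left(M,n \right)} = M$
$c{\left(B,O \right)} = 4$ ($c{\left(B,O \right)} = -7 + 11 = 4$)
$\frac{1}{c{\left(t{\left(-1,0 - -2 \right)},-5 \right)} + 9 \cdot 6 \cdot 0} = \frac{1}{4 + 9 \cdot 6 \cdot 0} = \frac{1}{4 + 54 \cdot 0} = \frac{1}{4 + 0} = \frac{1}{4}$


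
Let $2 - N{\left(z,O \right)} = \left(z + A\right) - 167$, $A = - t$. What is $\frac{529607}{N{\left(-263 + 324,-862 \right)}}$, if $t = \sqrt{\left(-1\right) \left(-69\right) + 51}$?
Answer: $\frac{366651}{74} - \frac{40739 \sqrt{30}}{444} \approx 4452.2$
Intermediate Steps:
$t = 2 \sqrt{30}$ ($t = \sqrt{69 + 51} = \sqrt{120} = 2 \sqrt{30} \approx 10.954$)
$A = - 2 \sqrt{30} \approx -10.954$
$N{\left(z,O \right)} = 169 - z + 2 \sqrt{30}$ ($N{\left(z,O \right)} = 2 - \left(\left(z - 2 \sqrt{30}\right) - 167\right) = 2 - \left(-167 + z - 2 \sqrt{30}\right) = 2 + \left(167 - z + 2 \sqrt{30}\right) = 169 - z + 2 \sqrt{30}$)
$\frac{529607}{N{\left(-263 + 324,-862 \right)}} = \frac{529607}{169 - \left(-263 + 324\right) + 2 \sqrt{30}} = \frac{529607}{169 - 61 + 2 \sqrt{30}} = \frac{529607}{108 + 2 \sqrt{30}}$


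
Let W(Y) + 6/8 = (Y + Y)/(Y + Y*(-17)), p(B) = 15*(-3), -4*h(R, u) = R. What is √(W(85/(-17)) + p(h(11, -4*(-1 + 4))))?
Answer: I*√734/4 ≈ 6.7731*I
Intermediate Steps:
h(R, u) = -R/4
p(B) = -45
W(Y) = -7/8 (W(Y) = -¾ + (Y + Y)/(Y + Y*(-17)) = -¾ + (2*Y)/(Y - 17*Y) = -¾ + (2*Y)/((-16*Y)) = -¾ + (2*Y)*(-1/(16*Y)) = -¾ - ⅛ = -7/8)
√(W(85/(-17)) + p(h(11, -4*(-1 + 4)))) = √(-7/8 - 45) = √(-367/8) = I*√734/4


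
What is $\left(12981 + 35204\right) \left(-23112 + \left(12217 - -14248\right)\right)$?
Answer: $161564305$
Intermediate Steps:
$\left(12981 + 35204\right) \left(-23112 + \left(12217 - -14248\right)\right) = 48185 \left(-23112 + \left(12217 + 14248\right)\right) = 48185 \left(-23112 + 26465\right) = 48185 \cdot 3353 = 161564305$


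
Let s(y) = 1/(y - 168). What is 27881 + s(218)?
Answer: 1394051/50 ≈ 27881.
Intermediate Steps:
s(y) = 1/(-168 + y)
27881 + s(218) = 27881 + 1/(-168 + 218) = 27881 + 1/50 = 1394051/50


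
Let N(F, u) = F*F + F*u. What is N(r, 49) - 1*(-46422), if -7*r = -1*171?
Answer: 2362572/49 ≈ 48216.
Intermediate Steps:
r = 171/7 (r = -(-1)*171/7 = -⅐*(-171) = 171/7 ≈ 24.429)
N(F, u) = F² + F*u
N(r, 49) - 1*(-46422) = 171*(171/7 + 49)/7 - 1*(-46422) = (171/7)*(514/7) + 46422 = 87894/49 + 46422 = 2362572/49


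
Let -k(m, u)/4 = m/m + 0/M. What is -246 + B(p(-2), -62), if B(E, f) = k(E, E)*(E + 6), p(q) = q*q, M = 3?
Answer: -286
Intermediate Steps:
k(m, u) = -4 (k(m, u) = -4*(m/m + 0/3) = -4*(1 + 0*(⅓)) = -4*(1 + 0) = -4*1 = -4)
p(q) = q²
B(E, f) = -24 - 4*E (B(E, f) = -4*(E + 6) = -4*(6 + E) = -24 - 4*E)
-246 + B(p(-2), -62) = -246 + (-24 - 4*(-2)²) = -246 + (-24 - 4*4) = -246 + (-24 - 16) = -246 - 40 = -286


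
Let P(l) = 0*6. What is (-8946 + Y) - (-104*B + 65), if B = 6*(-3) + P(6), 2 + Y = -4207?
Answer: -15092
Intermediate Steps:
Y = -4209 (Y = -2 - 4207 = -4209)
P(l) = 0
B = -18 (B = 6*(-3) + 0 = -18 + 0 = -18)
(-8946 + Y) - (-104*B + 65) = (-8946 - 4209) - (-104*(-18) + 65) = -13155 - (1872 + 65) = -13155 - 1*1937 = -13155 - 1937 = -15092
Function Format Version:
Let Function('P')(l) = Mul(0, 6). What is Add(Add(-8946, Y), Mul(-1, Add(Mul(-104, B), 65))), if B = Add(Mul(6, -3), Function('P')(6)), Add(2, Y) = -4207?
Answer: -15092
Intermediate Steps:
Y = -4209 (Y = Add(-2, -4207) = -4209)
Function('P')(l) = 0
B = -18 (B = Add(Mul(6, -3), 0) = Add(-18, 0) = -18)
Add(Add(-8946, Y), Mul(-1, Add(Mul(-104, B), 65))) = Add(Add(-8946, -4209), Mul(-1, Add(Mul(-104, -18), 65))) = Add(-13155, Mul(-1, Add(1872, 65))) = Add(-13155, Mul(-1, 1937)) = Add(-13155, -1937) = -15092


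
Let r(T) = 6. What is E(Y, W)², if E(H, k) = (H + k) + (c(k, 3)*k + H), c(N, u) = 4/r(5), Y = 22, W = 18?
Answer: 5476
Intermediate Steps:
c(N, u) = ⅔ (c(N, u) = 4/6 = 4*(⅙) = ⅔)
E(H, k) = 2*H + 5*k/3 (E(H, k) = (H + k) + (2*k/3 + H) = (H + k) + (H + 2*k/3) = 2*H + 5*k/3)
E(Y, W)² = (2*22 + (5/3)*18)² = (44 + 30)² = 74² = 5476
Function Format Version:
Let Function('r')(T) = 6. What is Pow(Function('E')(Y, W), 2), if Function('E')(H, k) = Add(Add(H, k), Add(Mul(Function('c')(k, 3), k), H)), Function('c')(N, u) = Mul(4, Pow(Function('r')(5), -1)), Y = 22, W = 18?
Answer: 5476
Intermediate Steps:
Function('c')(N, u) = Rational(2, 3) (Function('c')(N, u) = Mul(4, Pow(6, -1)) = Mul(4, Rational(1, 6)) = Rational(2, 3))
Function('E')(H, k) = Add(Mul(2, H), Mul(Rational(5, 3), k)) (Function('E')(H, k) = Add(Add(H, k), Add(Mul(Rational(2, 3), k), H)) = Add(Add(H, k), Add(H, Mul(Rational(2, 3), k))) = Add(Mul(2, H), Mul(Rational(5, 3), k)))
Pow(Function('E')(Y, W), 2) = Pow(Add(Mul(2, 22), Mul(Rational(5, 3), 18)), 2) = Pow(Add(44, 30), 2) = Pow(74, 2) = 5476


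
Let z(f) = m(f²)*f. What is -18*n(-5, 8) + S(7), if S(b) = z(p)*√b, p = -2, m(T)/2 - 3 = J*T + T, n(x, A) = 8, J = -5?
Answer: -144 + 52*√7 ≈ -6.4209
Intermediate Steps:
m(T) = 6 - 8*T (m(T) = 6 + 2*(-5*T + T) = 6 + 2*(-4*T) = 6 - 8*T)
z(f) = f*(6 - 8*f²) (z(f) = (6 - 8*f²)*f = f*(6 - 8*f²))
S(b) = 52*√b (S(b) = (-8*(-2)³ + 6*(-2))*√b = (-8*(-8) - 12)*√b = (64 - 12)*√b = 52*√b)
-18*n(-5, 8) + S(7) = -18*8 + 52*√7 = -144 + 52*√7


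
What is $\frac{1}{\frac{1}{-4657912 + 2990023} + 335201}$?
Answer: $\frac{1667889}{559078060688} \approx 2.9833 \cdot 10^{-6}$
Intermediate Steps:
$\frac{1}{\frac{1}{-4657912 + 2990023} + 335201} = \frac{1}{\frac{1}{-1667889} + 335201} = \frac{1}{- \frac{1}{1667889} + 335201} = \frac{1}{\frac{559078060688}{1667889}} = \frac{1667889}{559078060688}$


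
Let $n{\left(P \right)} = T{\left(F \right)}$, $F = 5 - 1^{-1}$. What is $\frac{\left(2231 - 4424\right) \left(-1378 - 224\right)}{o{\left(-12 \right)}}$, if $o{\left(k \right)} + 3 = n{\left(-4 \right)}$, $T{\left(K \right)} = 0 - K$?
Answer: $- \frac{3513186}{7} \approx -5.0188 \cdot 10^{5}$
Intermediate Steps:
$F = 4$ ($F = 5 - 1 = 4$)
$T{\left(K \right)} = - K$
$n{\left(P \right)} = -4$ ($n{\left(P \right)} = \left(-1\right) 4 = -4$)
$o{\left(k \right)} = -7$ ($o{\left(k \right)} = -3 - 4 = -7$)
$\frac{\left(2231 - 4424\right) \left(-1378 - 224\right)}{o{\left(-12 \right)}} = \frac{\left(2231 - 4424\right) \left(-1378 - 224\right)}{-7} = \left(-2193\right) \left(-1602\right) \left(- \frac{1}{7}\right) = 3513186 \left(- \frac{1}{7}\right) = - \frac{3513186}{7}$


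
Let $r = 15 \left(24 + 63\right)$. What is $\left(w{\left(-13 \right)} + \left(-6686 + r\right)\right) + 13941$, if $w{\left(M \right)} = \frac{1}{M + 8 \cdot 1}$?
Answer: $\frac{42799}{5} \approx 8559.8$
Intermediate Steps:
$r = 1305$ ($r = 15 \cdot 87 = 1305$)
$w{\left(M \right)} = \frac{1}{8 + M}$ ($w{\left(M \right)} = \frac{1}{M + 8} = \frac{1}{8 + M}$)
$\left(w{\left(-13 \right)} + \left(-6686 + r\right)\right) + 13941 = \left(\frac{1}{8 - 13} + \left(-6686 + 1305\right)\right) + 13941 = \left(\frac{1}{-5} - 5381\right) + 13941 = \left(- \frac{1}{5} - 5381\right) + 13941 = - \frac{26906}{5} + 13941 = \frac{42799}{5}$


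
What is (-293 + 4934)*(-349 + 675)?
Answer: 1512966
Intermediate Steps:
(-293 + 4934)*(-349 + 675) = 4641*326 = 1512966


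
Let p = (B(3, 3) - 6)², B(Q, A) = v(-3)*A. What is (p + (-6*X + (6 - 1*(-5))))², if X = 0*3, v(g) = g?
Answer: 55696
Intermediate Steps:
X = 0
B(Q, A) = -3*A
p = 225 (p = (-3*3 - 6)² = (-9 - 6)² = (-15)² = 225)
(p + (-6*X + (6 - 1*(-5))))² = (225 + (-6*0 + (6 - 1*(-5))))² = (225 + (0 + (6 + 5)))² = (225 + (0 + 11))² = (225 + 11)² = 236² = 55696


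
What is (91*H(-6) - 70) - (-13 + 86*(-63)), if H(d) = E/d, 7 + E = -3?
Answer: 16538/3 ≈ 5512.7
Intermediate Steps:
E = -10 (E = -7 - 3 = -10)
H(d) = -10/d
(91*H(-6) - 70) - (-13 + 86*(-63)) = (91*(-10/(-6)) - 70) - (-13 + 86*(-63)) = (91*(-10*(-1/6)) - 70) - (-13 - 5418) = (91*(5/3) - 70) - 1*(-5431) = (455/3 - 70) + 5431 = 245/3 + 5431 = 16538/3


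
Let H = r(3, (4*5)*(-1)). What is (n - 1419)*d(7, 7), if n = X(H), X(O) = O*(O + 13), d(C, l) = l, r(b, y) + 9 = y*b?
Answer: 17115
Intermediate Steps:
r(b, y) = -9 + b*y (r(b, y) = -9 + y*b = -9 + b*y)
H = -69 (H = -9 + 3*((4*5)*(-1)) = -9 + 3*(20*(-1)) = -9 + 3*(-20) = -9 - 60 = -69)
X(O) = O*(13 + O)
n = 3864 (n = -69*(13 - 69) = -69*(-56) = 3864)
(n - 1419)*d(7, 7) = (3864 - 1419)*7 = 2445*7 = 17115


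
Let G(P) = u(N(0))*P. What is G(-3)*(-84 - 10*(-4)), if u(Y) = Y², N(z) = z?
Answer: 0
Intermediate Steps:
G(P) = 0 (G(P) = 0²*P = 0*P = 0)
G(-3)*(-84 - 10*(-4)) = 0*(-84 - 10*(-4)) = 0*(-84 + 40) = 0*(-44) = 0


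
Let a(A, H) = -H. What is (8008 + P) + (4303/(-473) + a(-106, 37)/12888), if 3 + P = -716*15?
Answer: -16728100205/6096024 ≈ -2744.1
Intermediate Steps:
P = -10743 (P = -3 - 716*15 = -3 - 10740 = -10743)
(8008 + P) + (4303/(-473) + a(-106, 37)/12888) = (8008 - 10743) + (4303/(-473) - 1*37/12888) = -2735 + (4303*(-1/473) - 37*1/12888) = -2735 + (-4303/473 - 37/12888) = -2735 - 55474565/6096024 = -16728100205/6096024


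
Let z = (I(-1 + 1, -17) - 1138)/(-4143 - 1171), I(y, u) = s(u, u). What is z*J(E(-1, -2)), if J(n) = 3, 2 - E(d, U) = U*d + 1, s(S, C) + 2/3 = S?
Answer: 3467/5314 ≈ 0.65243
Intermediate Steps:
s(S, C) = -2/3 + S
E(d, U) = 1 - U*d (E(d, U) = 2 - (U*d + 1) = 2 - (1 + U*d) = 2 + (-1 - U*d) = 1 - U*d)
I(y, u) = -2/3 + u
z = 3467/15942 (z = ((-2/3 - 17) - 1138)/(-4143 - 1171) = (-53/3 - 1138)/(-5314) = -3467/3*(-1/5314) = 3467/15942 ≈ 0.21748)
z*J(E(-1, -2)) = (3467/15942)*3 = 3467/5314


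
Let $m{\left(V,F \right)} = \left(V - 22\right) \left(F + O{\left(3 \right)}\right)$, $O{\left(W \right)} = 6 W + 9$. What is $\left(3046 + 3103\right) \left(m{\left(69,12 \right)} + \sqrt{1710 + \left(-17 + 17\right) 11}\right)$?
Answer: $11271117 + 18447 \sqrt{190} \approx 1.1525 \cdot 10^{7}$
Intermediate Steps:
$O{\left(W \right)} = 9 + 6 W$
$m{\left(V,F \right)} = \left(-22 + V\right) \left(27 + F\right)$ ($m{\left(V,F \right)} = \left(V - 22\right) \left(F + \left(9 + 6 \cdot 3\right)\right) = \left(-22 + V\right) \left(F + \left(9 + 18\right)\right) = \left(-22 + V\right) \left(F + 27\right) = \left(-22 + V\right) \left(27 + F\right)$)
$\left(3046 + 3103\right) \left(m{\left(69,12 \right)} + \sqrt{1710 + \left(-17 + 17\right) 11}\right) = \left(3046 + 3103\right) \left(\left(-594 - 264 + 27 \cdot 69 + 12 \cdot 69\right) + \sqrt{1710 + \left(-17 + 17\right) 11}\right) = 6149 \left(\left(-594 - 264 + 1863 + 828\right) + \sqrt{1710 + 0 \cdot 11}\right) = 6149 \left(1833 + \sqrt{1710 + 0}\right) = 6149 \left(1833 + \sqrt{1710}\right) = 6149 \left(1833 + 3 \sqrt{190}\right) = 11271117 + 18447 \sqrt{190}$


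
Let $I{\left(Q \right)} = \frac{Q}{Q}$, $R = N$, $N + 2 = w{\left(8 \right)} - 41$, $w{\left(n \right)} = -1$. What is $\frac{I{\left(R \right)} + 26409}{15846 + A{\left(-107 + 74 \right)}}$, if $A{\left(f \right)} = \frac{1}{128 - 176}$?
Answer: $\frac{1267680}{760607} \approx 1.6667$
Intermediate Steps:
$N = -44$ ($N = -2 - 42 = -44$)
$R = -44$
$A{\left(f \right)} = - \frac{1}{48}$ ($A{\left(f \right)} = \frac{1}{-48} = - \frac{1}{48}$)
$I{\left(Q \right)} = 1$
$\frac{I{\left(R \right)} + 26409}{15846 + A{\left(-107 + 74 \right)}} = \frac{1 + 26409}{15846 - \frac{1}{48}} = \frac{26410}{\frac{760607}{48}} = 26410 \cdot \frac{48}{760607} = \frac{1267680}{760607}$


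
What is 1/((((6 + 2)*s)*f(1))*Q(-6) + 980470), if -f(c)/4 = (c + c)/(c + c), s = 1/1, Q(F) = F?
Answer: 1/980662 ≈ 1.0197e-6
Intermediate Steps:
s = 1
f(c) = -4 (f(c) = -4*(c + c)/(c + c) = -4*2*c/(2*c) = -4*2*c*1/(2*c) = -4*1 = -4)
1/((((6 + 2)*s)*f(1))*Q(-6) + 980470) = 1/((((6 + 2)*1)*(-4))*(-6) + 980470) = 1/(((8*1)*(-4))*(-6) + 980470) = 1/((8*(-4))*(-6) + 980470) = 1/(-32*(-6) + 980470) = 1/(192 + 980470) = 1/980662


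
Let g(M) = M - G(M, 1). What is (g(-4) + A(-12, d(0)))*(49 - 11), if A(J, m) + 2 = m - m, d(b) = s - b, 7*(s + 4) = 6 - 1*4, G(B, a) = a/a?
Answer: -266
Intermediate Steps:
G(B, a) = 1
s = -26/7 (s = -4 + (6 - 1*4)/7 = -4 + (6 - 4)/7 = -4 + (⅐)*2 = -4 + 2/7 = -26/7 ≈ -3.7143)
d(b) = -26/7 - b
g(M) = -1 + M (g(M) = M - 1*1 = M - 1 = -1 + M)
A(J, m) = -2 (A(J, m) = -2 + (m - m) = -2 + 0 = -2)
(g(-4) + A(-12, d(0)))*(49 - 11) = ((-1 - 4) - 2)*(49 - 11) = (-5 - 2)*38 = -7*38 = -266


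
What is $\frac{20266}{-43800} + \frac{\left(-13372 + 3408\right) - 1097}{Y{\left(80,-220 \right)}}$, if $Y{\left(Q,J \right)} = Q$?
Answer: $- \frac{12152327}{87600} \approx -138.73$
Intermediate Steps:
$\frac{20266}{-43800} + \frac{\left(-13372 + 3408\right) - 1097}{Y{\left(80,-220 \right)}} = \frac{20266}{-43800} + \frac{\left(-13372 + 3408\right) - 1097}{80} = 20266 \left(- \frac{1}{43800}\right) + \left(-9964 - 1097\right) \frac{1}{80} = - \frac{10133}{21900} - \frac{11061}{80} = - \frac{12152327}{87600}$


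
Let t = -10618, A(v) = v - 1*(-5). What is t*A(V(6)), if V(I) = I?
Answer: -116798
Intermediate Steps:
A(v) = 5 + v (A(v) = v + 5 = 5 + v)
t*A(V(6)) = -10618*(5 + 6) = -10618*11 = -116798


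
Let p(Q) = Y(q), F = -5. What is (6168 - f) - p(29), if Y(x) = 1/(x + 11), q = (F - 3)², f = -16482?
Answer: 1698749/75 ≈ 22650.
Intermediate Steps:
q = 64 (q = (-5 - 3)² = (-8)² = 64)
Y(x) = 1/(11 + x)
p(Q) = 1/75 (p(Q) = 1/(11 + 64) = 1/75)
(6168 - f) - p(29) = (6168 - 1*(-16482)) - 1*1/75 = (6168 + 16482) - 1/75 = 22650 - 1/75 = 1698749/75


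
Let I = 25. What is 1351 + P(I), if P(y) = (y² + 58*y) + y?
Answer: 3451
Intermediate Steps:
P(y) = y² + 59*y
1351 + P(I) = 1351 + 25*(59 + 25) = 1351 + 25*84 = 1351 + 2100 = 3451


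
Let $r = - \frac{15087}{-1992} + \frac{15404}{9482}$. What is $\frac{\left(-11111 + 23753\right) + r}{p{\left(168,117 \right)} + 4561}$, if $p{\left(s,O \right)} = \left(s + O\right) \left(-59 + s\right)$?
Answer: $\frac{847367575}{2386202192} \approx 0.35511$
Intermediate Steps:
$r = \frac{28956617}{3148024}$ ($r = \left(-15087\right) \left(- \frac{1}{1992}\right) + 15404 \cdot \frac{1}{9482} = \frac{5029}{664} + \frac{7702}{4741} = \frac{28956617}{3148024} \approx 9.1983$)
$p{\left(s,O \right)} = \left(-59 + s\right) \left(O + s\right)$ ($p{\left(s,O \right)} = \left(O + s\right) \left(-59 + s\right) = \left(-59 + s\right) \left(O + s\right)$)
$\frac{\left(-11111 + 23753\right) + r}{p{\left(168,117 \right)} + 4561} = \frac{\left(-11111 + 23753\right) + \frac{28956617}{3148024}}{\left(168^{2} - 6903 - 9912 + 117 \cdot 168\right) + 4561} = \frac{12642 + \frac{28956617}{3148024}}{\left(28224 - 6903 - 9912 + 19656\right) + 4561} = \frac{39826276025}{3148024 \left(31065 + 4561\right)} = \frac{39826276025}{3148024 \cdot 35626} = \frac{39826276025}{3148024} \cdot \frac{1}{35626} = \frac{847367575}{2386202192}$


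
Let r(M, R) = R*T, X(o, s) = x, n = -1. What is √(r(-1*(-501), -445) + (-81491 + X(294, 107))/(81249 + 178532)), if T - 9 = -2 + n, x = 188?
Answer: 3*I*√20023243270057/259781 ≈ 51.675*I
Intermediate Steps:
T = 6 (T = 9 + (-2 - 1) = 9 - 3 = 6)
X(o, s) = 188
r(M, R) = 6*R (r(M, R) = R*6 = 6*R)
√(r(-1*(-501), -445) + (-81491 + X(294, 107))/(81249 + 178532)) = √(6*(-445) + (-81491 + 188)/(81249 + 178532)) = √(-2670 - 81303/259781) = √(-693696573/259781) = 3*I*√20023243270057/259781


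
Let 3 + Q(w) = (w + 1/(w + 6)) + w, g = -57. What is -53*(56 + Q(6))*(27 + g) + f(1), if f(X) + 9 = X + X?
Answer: 206951/2 ≈ 1.0348e+5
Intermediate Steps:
f(X) = -9 + 2*X (f(X) = -9 + (X + X) = -9 + 2*X)
Q(w) = -3 + 1/(6 + w) + 2*w (Q(w) = -3 + ((w + 1/(w + 6)) + w) = -3 + ((w + 1/(6 + w)) + w) = -3 + (1/(6 + w) + 2*w) = -3 + 1/(6 + w) + 2*w)
-53*(56 + Q(6))*(27 + g) + f(1) = -53*(56 + (-17 + 2*6² + 9*6)/(6 + 6))*(27 - 57) + (-9 + 2*1) = -53*(56 + (-17 + 2*36 + 54)/12)*(-30) + (-9 + 2) = -53*(56 + (-17 + 72 + 54)/12)*(-30) - 7 = -53*(56 + (1/12)*109)*(-30) - 7 = -53*(56 + 109/12)*(-30) - 7 = -41393*(-30)/12 - 7 = -53*(-3905/2) - 7 = 206965/2 - 7 = 206951/2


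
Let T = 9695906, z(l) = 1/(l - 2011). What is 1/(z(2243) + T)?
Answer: 232/2249450193 ≈ 1.0314e-7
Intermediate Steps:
z(l) = 1/(-2011 + l)
1/(z(2243) + T) = 1/(1/(-2011 + 2243) + 9695906) = 1/(1/232 + 9695906) = 1/(2249450193/232) = 232/2249450193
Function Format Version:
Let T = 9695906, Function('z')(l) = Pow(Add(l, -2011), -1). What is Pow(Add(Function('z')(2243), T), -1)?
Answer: Rational(232, 2249450193) ≈ 1.0314e-7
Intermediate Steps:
Function('z')(l) = Pow(Add(-2011, l), -1)
Pow(Add(Function('z')(2243), T), -1) = Pow(Add(Pow(Add(-2011, 2243), -1), 9695906), -1) = Pow(Add(Pow(232, -1), 9695906), -1) = Pow(Add(Rational(1, 232), 9695906), -1) = Pow(Rational(2249450193, 232), -1) = Rational(232, 2249450193)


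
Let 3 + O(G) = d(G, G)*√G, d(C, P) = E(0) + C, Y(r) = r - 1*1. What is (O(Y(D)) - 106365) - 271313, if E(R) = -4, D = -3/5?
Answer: -377681 - 56*I*√10/25 ≈ -3.7768e+5 - 7.0835*I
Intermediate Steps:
D = -⅗ (D = -3*⅕ = -⅗ ≈ -0.60000)
Y(r) = -1 + r (Y(r) = r - 1 = -1 + r)
d(C, P) = -4 + C
O(G) = -3 + √G*(-4 + G) (O(G) = -3 + (-4 + G)*√G = -3 + √G*(-4 + G))
(O(Y(D)) - 106365) - 271313 = ((-3 + √(-1 - ⅗)*(-4 + (-1 - ⅗))) - 106365) - 271313 = ((-3 + √(-8/5)*(-4 - 8/5)) - 106365) - 271313 = ((-3 + (2*I*√10/5)*(-28/5)) - 106365) - 271313 = ((-3 - 56*I*√10/25) - 106365) - 271313 = (-106368 - 56*I*√10/25) - 271313 = -377681 - 56*I*√10/25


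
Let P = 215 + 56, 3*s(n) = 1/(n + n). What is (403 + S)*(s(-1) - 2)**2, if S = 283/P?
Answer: 4626206/2439 ≈ 1896.8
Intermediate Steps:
s(n) = 1/(6*n) (s(n) = 1/(3*(n + n)) = 1/(3*((2*n))) = (1/(2*n))/3 = 1/(6*n))
P = 271
S = 283/271 ≈ 1.0443
(403 + S)*(s(-1) - 2)**2 = (403 + 283/271)*((1/6)/(-1) - 2)**2 = 109496*((1/6)*(-1) - 2)**2/271 = 109496*(-1/6 - 2)**2/271 = 109496*(-13/6)**2/271 = (109496/271)*(169/36) = 4626206/2439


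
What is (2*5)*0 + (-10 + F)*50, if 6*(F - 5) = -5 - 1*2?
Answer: -925/3 ≈ -308.33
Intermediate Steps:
F = 23/6 (F = 5 + (-5 - 1*2)/6 = 5 + (-5 - 2)/6 = 5 + (1/6)*(-7) = 5 - 7/6 = 23/6 ≈ 3.8333)
(2*5)*0 + (-10 + F)*50 = (2*5)*0 + (-10 + 23/6)*50 = 10*0 - 37/6*50 = 0 - 925/3 = -925/3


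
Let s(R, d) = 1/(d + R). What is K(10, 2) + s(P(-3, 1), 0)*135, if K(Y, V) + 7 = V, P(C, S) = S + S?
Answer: 125/2 ≈ 62.500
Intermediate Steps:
P(C, S) = 2*S
s(R, d) = 1/(R + d)
K(Y, V) = -7 + V
K(10, 2) + s(P(-3, 1), 0)*135 = (-7 + 2) + 135/(2*1 + 0) = -5 + 135/(2 + 0) = -5 + 135/2 = 125/2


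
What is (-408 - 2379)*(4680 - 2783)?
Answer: -5286939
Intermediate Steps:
(-408 - 2379)*(4680 - 2783) = -2787*1897 = -5286939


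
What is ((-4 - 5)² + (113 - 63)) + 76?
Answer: 207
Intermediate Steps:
((-4 - 5)² + (113 - 63)) + 76 = ((-9)² + 50) + 76 = (81 + 50) + 76 = 131 + 76 = 207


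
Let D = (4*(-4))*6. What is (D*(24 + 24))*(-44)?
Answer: 202752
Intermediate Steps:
D = -96 (D = -16*6 = -96)
(D*(24 + 24))*(-44) = -96*(24 + 24)*(-44) = -96*48*(-44) = -4608*(-44) = 202752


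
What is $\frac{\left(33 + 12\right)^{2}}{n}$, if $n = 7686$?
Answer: $\frac{225}{854} \approx 0.26347$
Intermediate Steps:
$\frac{\left(33 + 12\right)^{2}}{n} = \frac{\left(33 + 12\right)^{2}}{7686} = 45^{2} \cdot \frac{1}{7686} = 2025 \cdot \frac{1}{7686} = \frac{225}{854}$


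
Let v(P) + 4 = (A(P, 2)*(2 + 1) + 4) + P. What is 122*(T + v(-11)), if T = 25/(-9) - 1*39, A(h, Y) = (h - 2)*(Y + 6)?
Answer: -400526/9 ≈ -44503.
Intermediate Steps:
A(h, Y) = (-2 + h)*(6 + Y)
T = -376/9 (T = 25*(-1/9) - 39 = -25/9 - 39 = -376/9 ≈ -41.778)
v(P) = -48 + 25*P (v(P) = -4 + (((-12 - 2*2 + 6*P + 2*P)*(2 + 1) + 4) + P) = -4 + (((-12 - 4 + 6*P + 2*P)*3 + 4) + P) = -4 + (((-16 + 8*P)*3 + 4) + P) = -4 + (((-48 + 24*P) + 4) + P) = -4 + ((-44 + 24*P) + P) = -4 + (-44 + 25*P) = -48 + 25*P)
122*(T + v(-11)) = 122*(-376/9 + (-48 + 25*(-11))) = 122*(-376/9 + (-48 - 275)) = 122*(-376/9 - 323) = 122*(-3283/9) = -400526/9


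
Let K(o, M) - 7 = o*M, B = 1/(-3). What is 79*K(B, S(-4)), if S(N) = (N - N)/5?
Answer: 553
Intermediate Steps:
S(N) = 0 (S(N) = 0*(⅕) = 0)
B = -⅓ ≈ -0.33333
K(o, M) = 7 + M*o (K(o, M) = 7 + o*M = 7 + M*o)
79*K(B, S(-4)) = 79*(7 + 0*(-⅓)) = 79*(7 + 0) = 79*7 = 553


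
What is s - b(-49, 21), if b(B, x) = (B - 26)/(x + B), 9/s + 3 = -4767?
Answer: -19889/7420 ≈ -2.6805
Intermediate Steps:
s = -1/530 (s = 9/(-3 - 4767) = 9/(-4770) = 9*(-1/4770) = -1/530 ≈ -0.0018868)
b(B, x) = (-26 + B)/(B + x)
s - b(-49, 21) = -1/530 - (-26 - 49)/(-49 + 21) = -1/530 - (-75)/(-28) = -1/530 - (-1)*(-75)/28 = -1/530 - 1*75/28 = -1/530 - 75/28 = -19889/7420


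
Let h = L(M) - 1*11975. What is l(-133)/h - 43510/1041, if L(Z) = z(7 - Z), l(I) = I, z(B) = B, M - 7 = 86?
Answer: -74947951/1793643 ≈ -41.785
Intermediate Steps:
M = 93 (M = 7 + 86 = 93)
L(Z) = 7 - Z
h = -12061 (h = (7 - 1*93) - 1*11975 = (7 - 93) - 11975 = -86 - 11975 = -12061)
l(-133)/h - 43510/1041 = -133/(-12061) - 43510/1041 = -133*(-1/12061) - 43510*1/1041 = 19/1723 - 43510/1041 = -74947951/1793643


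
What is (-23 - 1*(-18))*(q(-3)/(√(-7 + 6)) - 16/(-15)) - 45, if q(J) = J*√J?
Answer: -151/3 + 15*√3 ≈ -24.353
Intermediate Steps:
q(J) = J^(3/2)
(-23 - 1*(-18))*(q(-3)/(√(-7 + 6)) - 16/(-15)) - 45 = (-23 - 1*(-18))*((-3)^(3/2)/(√(-7 + 6)) - 16/(-15)) - 45 = (-23 + 18)*((-3*I*√3)/(√(-1)) - 16*(-1/15)) - 45 = -5*((-3*I*√3)/I + 16/15) - 45 = -5*((-3*I*√3)*(-I) + 16/15) - 45 = -5*(-3*√3 + 16/15) - 45 = -5*(16/15 - 3*√3) - 45 = (-16/3 + 15*√3) - 45 = -151/3 + 15*√3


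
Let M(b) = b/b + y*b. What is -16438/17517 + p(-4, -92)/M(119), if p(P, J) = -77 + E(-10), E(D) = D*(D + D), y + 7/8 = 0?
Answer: -10266026/4817175 ≈ -2.1311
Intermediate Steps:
y = -7/8 (y = -7/8 + 0 = -7/8 ≈ -0.87500)
E(D) = 2*D² (E(D) = D*(2*D) = 2*D²)
M(b) = 1 - 7*b/8 (M(b) = b/b - 7*b/8 = 1 - 7*b/8)
p(P, J) = 123 (p(P, J) = -77 + 2*(-10)² = -77 + 2*100 = -77 + 200 = 123)
-16438/17517 + p(-4, -92)/M(119) = -16438/17517 + 123/(1 - 7/8*119) = -16438*1/17517 + 123/(1 - 833/8) = -16438/17517 + 123/(-825/8) = -16438/17517 + 123*(-8/825) = -16438/17517 - 328/275 = -10266026/4817175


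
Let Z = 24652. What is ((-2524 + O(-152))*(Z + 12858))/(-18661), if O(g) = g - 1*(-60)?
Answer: 98126160/18661 ≈ 5258.4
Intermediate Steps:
O(g) = 60 + g (O(g) = g + 60 = 60 + g)
((-2524 + O(-152))*(Z + 12858))/(-18661) = ((-2524 + (60 - 152))*(24652 + 12858))/(-18661) = ((-2524 - 92)*37510)*(-1/18661) = -2616*37510*(-1/18661) = -98126160*(-1/18661) = 98126160/18661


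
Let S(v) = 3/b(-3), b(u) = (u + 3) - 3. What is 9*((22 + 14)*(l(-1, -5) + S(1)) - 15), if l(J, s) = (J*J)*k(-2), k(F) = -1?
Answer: -783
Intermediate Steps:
b(u) = u (b(u) = (3 + u) - 3 = u)
S(v) = -1 (S(v) = 3/(-3) = 3*(-⅓) = -1)
l(J, s) = -J² (l(J, s) = (J*J)*(-1) = J²*(-1) = -J²)
9*((22 + 14)*(l(-1, -5) + S(1)) - 15) = 9*((22 + 14)*(-1*(-1)² - 1) - 15) = 9*(36*(-1*1 - 1) - 15) = 9*(36*(-1 - 1) - 15) = 9*(36*(-2) - 15) = 9*(-72 - 15) = 9*(-87) = -783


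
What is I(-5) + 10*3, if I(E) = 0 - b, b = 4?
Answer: 26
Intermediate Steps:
I(E) = -4 (I(E) = 0 - 1*4 = 0 - 4 = -4)
I(-5) + 10*3 = -4 + 10*3 = -4 + 30 = 26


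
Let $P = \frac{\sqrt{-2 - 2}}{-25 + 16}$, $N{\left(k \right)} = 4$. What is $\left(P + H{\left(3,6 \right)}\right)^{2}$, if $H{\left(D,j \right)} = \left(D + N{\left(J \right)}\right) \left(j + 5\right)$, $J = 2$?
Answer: $\frac{480245}{81} - \frac{308 i}{9} \approx 5929.0 - 34.222 i$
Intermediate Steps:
$H{\left(D,j \right)} = \left(4 + D\right) \left(5 + j\right)$ ($H{\left(D,j \right)} = \left(D + 4\right) \left(j + 5\right) = \left(4 + D\right) \left(5 + j\right)$)
$P = - \frac{2 i}{9}$ ($P = \frac{\sqrt{-4}}{-9} = 2 i \left(- \frac{1}{9}\right) = - \frac{2 i}{9} \approx - 0.22222 i$)
$\left(P + H{\left(3,6 \right)}\right)^{2} = \left(- \frac{2 i}{9} + \left(20 + 4 \cdot 6 + 5 \cdot 3 + 3 \cdot 6\right)\right)^{2} = \left(- \frac{2 i}{9} + \left(20 + 24 + 15 + 18\right)\right)^{2} = \left(- \frac{2 i}{9} + 77\right)^{2} = \left(77 - \frac{2 i}{9}\right)^{2}$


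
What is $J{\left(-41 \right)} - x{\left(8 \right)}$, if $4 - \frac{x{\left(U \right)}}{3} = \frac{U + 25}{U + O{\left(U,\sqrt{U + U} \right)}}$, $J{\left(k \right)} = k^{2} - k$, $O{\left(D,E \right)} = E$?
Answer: $\frac{6873}{4} \approx 1718.3$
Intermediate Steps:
$x{\left(U \right)} = 12 - \frac{3 \left(25 + U\right)}{U + \sqrt{2} \sqrt{U}}$ ($x{\left(U \right)} = 12 - 3 \frac{U + 25}{U + \sqrt{U + U}} = 12 - 3 \frac{25 + U}{U + \sqrt{2 U}} = 12 - 3 \frac{25 + U}{U + \sqrt{2} \sqrt{U}} = 12 - \frac{3 \left(25 + U\right)}{U + \sqrt{2} \sqrt{U}}$)
$J{\left(-41 \right)} - x{\left(8 \right)} = - 41 \left(-1 - 41\right) - \frac{3 \left(-25 + 3 \cdot 8 + 4 \sqrt{2} \sqrt{8}\right)}{8 + \sqrt{2} \sqrt{8}} = \left(-41\right) \left(-42\right) - \frac{3 \left(-25 + 24 + 4 \sqrt{2} \cdot 2 \sqrt{2}\right)}{8 + \sqrt{2} \cdot 2 \sqrt{2}} = 1722 - \frac{3 \left(-25 + 24 + 16\right)}{8 + 4} = 1722 - 3 \cdot \frac{1}{12} \cdot 15 = 1722 - \frac{15}{4} = \frac{6873}{4}$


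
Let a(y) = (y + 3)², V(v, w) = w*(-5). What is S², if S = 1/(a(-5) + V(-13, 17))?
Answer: 1/6561 ≈ 0.00015242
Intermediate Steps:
V(v, w) = -5*w
a(y) = (3 + y)²
S = -1/81 (S = 1/((3 - 5)² - 5*17) = 1/((-2)² - 85) = 1/(4 - 85) = 1/(-81) = -1/81 ≈ -0.012346)
S² = (-1/81)² = 1/6561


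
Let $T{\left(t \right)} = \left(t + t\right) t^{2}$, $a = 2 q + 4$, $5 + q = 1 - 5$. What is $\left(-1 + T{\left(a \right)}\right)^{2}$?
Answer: $30129121$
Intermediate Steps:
$q = -9$ ($q = -5 + \left(1 - 5\right) = -5 - 4 = -9$)
$a = -14$ ($a = 2 \left(-9\right) + 4 = -18 + 4 = -14$)
$T{\left(t \right)} = 2 t^{3}$ ($T{\left(t \right)} = 2 t t^{2} = 2 t^{3}$)
$\left(-1 + T{\left(a \right)}\right)^{2} = \left(-1 + 2 \left(-14\right)^{3}\right)^{2} = \left(-1 + 2 \left(-2744\right)\right)^{2} = \left(-1 - 5488\right)^{2} = \left(-5489\right)^{2} = 30129121$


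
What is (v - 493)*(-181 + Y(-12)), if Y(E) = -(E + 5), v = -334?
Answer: 143898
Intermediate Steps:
Y(E) = -5 - E (Y(E) = -(5 + E) = -5 - E)
(v - 493)*(-181 + Y(-12)) = (-334 - 493)*(-181 + (-5 - 1*(-12))) = -827*(-181 + (-5 + 12)) = -827*(-181 + 7) = -827*(-174) = 143898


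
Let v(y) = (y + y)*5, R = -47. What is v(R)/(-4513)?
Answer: 470/4513 ≈ 0.10414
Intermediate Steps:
v(y) = 10*y (v(y) = (2*y)*5 = 10*y)
v(R)/(-4513) = (10*(-47))/(-4513) = -470*(-1/4513) = 470/4513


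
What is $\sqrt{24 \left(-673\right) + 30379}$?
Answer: $\sqrt{14227} \approx 119.28$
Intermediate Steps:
$\sqrt{24 \left(-673\right) + 30379} = \sqrt{-16152 + 30379} = \sqrt{14227}$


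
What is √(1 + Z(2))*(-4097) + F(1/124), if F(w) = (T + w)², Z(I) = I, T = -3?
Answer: 137641/15376 - 4097*√3 ≈ -7087.3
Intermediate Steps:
F(w) = (-3 + w)²
√(1 + Z(2))*(-4097) + F(1/124) = √(1 + 2)*(-4097) + (-3 + 1/124)² = √3*(-4097) + (-3 + 1/124)² = -4097*√3 + (-371/124)² = -4097*√3 + 137641/15376 = 137641/15376 - 4097*√3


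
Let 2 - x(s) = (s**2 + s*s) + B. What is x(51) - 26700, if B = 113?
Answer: -32013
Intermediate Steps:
x(s) = -111 - 2*s**2 (x(s) = 2 - ((s**2 + s*s) + 113) = 2 - ((s**2 + s**2) + 113) = 2 - (2*s**2 + 113) = 2 - (113 + 2*s**2) = 2 + (-113 - 2*s**2) = -111 - 2*s**2)
x(51) - 26700 = (-111 - 2*51**2) - 26700 = (-111 - 2*2601) - 26700 = (-111 - 5202) - 26700 = -5313 - 26700 = -32013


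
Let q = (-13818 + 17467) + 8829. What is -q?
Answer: -12478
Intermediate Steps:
q = 12478 (q = 3649 + 8829 = 12478)
-q = -1*12478 = -12478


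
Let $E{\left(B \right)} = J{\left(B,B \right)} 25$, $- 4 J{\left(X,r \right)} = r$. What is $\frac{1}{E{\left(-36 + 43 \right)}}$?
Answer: $- \frac{4}{175} \approx -0.022857$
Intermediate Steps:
$J{\left(X,r \right)} = - \frac{r}{4}$
$E{\left(B \right)} = - \frac{25 B}{4}$ ($E{\left(B \right)} = - \frac{B}{4} \cdot 25 = - \frac{25 B}{4}$)
$\frac{1}{E{\left(-36 + 43 \right)}} = \frac{1}{\left(- \frac{25}{4}\right) \left(-36 + 43\right)} = \frac{1}{\left(- \frac{25}{4}\right) 7} = \frac{1}{- \frac{175}{4}} = - \frac{4}{175}$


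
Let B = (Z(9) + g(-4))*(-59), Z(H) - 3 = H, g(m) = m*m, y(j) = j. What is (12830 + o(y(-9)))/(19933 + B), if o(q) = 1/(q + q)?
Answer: 230939/329058 ≈ 0.70182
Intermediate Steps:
g(m) = m**2
Z(H) = 3 + H
o(q) = 1/(2*q)
B = -1652 (B = ((3 + 9) + (-4)**2)*(-59) = (12 + 16)*(-59) = 28*(-59) = -1652)
(12830 + o(y(-9)))/(19933 + B) = (12830 + (1/2)/(-9))/(19933 - 1652) = (12830 + (1/2)*(-1/9))/18281 = (12830 - 1/18)*(1/18281) = (230939/18)*(1/18281) = 230939/329058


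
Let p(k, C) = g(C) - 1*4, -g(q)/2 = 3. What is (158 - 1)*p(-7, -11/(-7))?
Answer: -1570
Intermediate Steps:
g(q) = -6 (g(q) = -2*3 = -6)
p(k, C) = -10 (p(k, C) = -6 - 1*4 = -6 - 4 = -10)
(158 - 1)*p(-7, -11/(-7)) = (158 - 1)*(-10) = 157*(-10) = -1570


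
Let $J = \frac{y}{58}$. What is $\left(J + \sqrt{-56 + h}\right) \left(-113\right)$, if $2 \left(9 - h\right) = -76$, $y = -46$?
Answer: $\frac{2599}{29} - 339 i \approx 89.621 - 339.0 i$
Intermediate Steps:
$h = 47$ ($h = 9 - -38 = 9 + 38 = 47$)
$J = - \frac{23}{29}$ ($J = - \frac{46}{58} = \left(-46\right) \frac{1}{58} = - \frac{23}{29} \approx -0.7931$)
$\left(J + \sqrt{-56 + h}\right) \left(-113\right) = \left(- \frac{23}{29} + \sqrt{-56 + 47}\right) \left(-113\right) = \left(- \frac{23}{29} + \sqrt{-9}\right) \left(-113\right) = \left(- \frac{23}{29} + 3 i\right) \left(-113\right) = \frac{2599}{29} - 339 i$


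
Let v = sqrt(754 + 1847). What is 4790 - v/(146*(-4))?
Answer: 2797411/584 ≈ 4790.1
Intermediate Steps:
v = 51 (v = sqrt(2601) = 51)
4790 - v/(146*(-4)) = 4790 - 51/(146*(-4)) = 4790 - 51/(-584) = 4790 - 51*(-1)/584 = 4790 - 1*(-51/584) = 4790 + 51/584 = 2797411/584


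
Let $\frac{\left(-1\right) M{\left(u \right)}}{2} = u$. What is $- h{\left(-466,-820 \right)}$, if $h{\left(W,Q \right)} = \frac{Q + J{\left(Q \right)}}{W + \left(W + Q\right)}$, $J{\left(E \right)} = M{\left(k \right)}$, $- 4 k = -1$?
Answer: $- \frac{547}{1168} \approx -0.46832$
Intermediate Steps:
$k = \frac{1}{4}$ ($k = \left(- \frac{1}{4}\right) \left(-1\right) = \frac{1}{4} \approx 0.25$)
$M{\left(u \right)} = - 2 u$
$J{\left(E \right)} = - \frac{1}{2}$ ($J{\left(E \right)} = \left(-2\right) \frac{1}{4} = - \frac{1}{2}$)
$h{\left(W,Q \right)} = \frac{- \frac{1}{2} + Q}{Q + 2 W}$ ($h{\left(W,Q \right)} = \frac{Q - \frac{1}{2}}{W + \left(W + Q\right)} = \frac{- \frac{1}{2} + Q}{W + \left(Q + W\right)} = \frac{- \frac{1}{2} + Q}{Q + 2 W}$)
$- h{\left(-466,-820 \right)} = - \frac{- \frac{1}{2} - 820}{-820 + 2 \left(-466\right)} = - \frac{-1641}{\left(-820 - 932\right) 2} = - \frac{-1641}{\left(-1752\right) 2} = - \frac{\left(-1\right) \left(-1641\right)}{1752 \cdot 2} = \left(-1\right) \frac{547}{1168} = - \frac{547}{1168}$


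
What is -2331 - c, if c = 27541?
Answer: -29872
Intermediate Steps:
-2331 - c = -2331 - 1*27541 = -2331 - 27541 = -29872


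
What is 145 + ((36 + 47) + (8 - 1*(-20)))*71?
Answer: 8026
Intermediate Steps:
145 + ((36 + 47) + (8 - 1*(-20)))*71 = 145 + (83 + (8 + 20))*71 = 145 + (83 + 28)*71 = 145 + 111*71 = 145 + 7881 = 8026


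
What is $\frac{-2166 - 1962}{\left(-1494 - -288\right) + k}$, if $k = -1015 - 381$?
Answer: $\frac{2064}{1301} \approx 1.5865$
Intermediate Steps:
$k = -1396$
$\frac{-2166 - 1962}{\left(-1494 - -288\right) + k} = \frac{-2166 - 1962}{\left(-1494 - -288\right) - 1396} = - \frac{4128}{\left(-1494 + 288\right) - 1396} = - \frac{4128}{-1206 - 1396} = - \frac{4128}{-2602} = \left(-4128\right) \left(- \frac{1}{2602}\right) = \frac{2064}{1301}$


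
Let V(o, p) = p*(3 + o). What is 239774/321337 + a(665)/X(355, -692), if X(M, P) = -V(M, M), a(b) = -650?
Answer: 3068174671/4083871933 ≈ 0.75129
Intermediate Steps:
X(M, P) = -M*(3 + M)
239774/321337 + a(665)/X(355, -692) = 239774/321337 - 650*(-1/(355*(3 + 355))) = 239774*(1/321337) - 650/((-1*355*358)) = 239774/321337 - 650/(-127090) = 239774/321337 - 650*(-1/127090) = 239774/321337 + 65/12709 = 3068174671/4083871933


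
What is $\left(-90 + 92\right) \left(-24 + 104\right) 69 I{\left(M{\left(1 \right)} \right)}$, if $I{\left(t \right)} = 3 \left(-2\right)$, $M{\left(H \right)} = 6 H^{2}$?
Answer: $-66240$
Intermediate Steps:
$I{\left(t \right)} = -6$
$\left(-90 + 92\right) \left(-24 + 104\right) 69 I{\left(M{\left(1 \right)} \right)} = \left(-90 + 92\right) \left(-24 + 104\right) 69 \left(-6\right) = 2 \cdot 80 \cdot 69 \left(-6\right) = 160 \cdot 69 \left(-6\right) = 11040 \left(-6\right) = -66240$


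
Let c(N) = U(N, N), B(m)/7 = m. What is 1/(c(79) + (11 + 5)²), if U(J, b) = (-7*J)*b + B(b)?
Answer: -1/42878 ≈ -2.3322e-5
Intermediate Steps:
B(m) = 7*m
U(J, b) = 7*b - 7*J*b (U(J, b) = (-7*J)*b + 7*b = -7*J*b + 7*b = 7*b - 7*J*b)
c(N) = 7*N*(1 - N)
1/(c(79) + (11 + 5)²) = 1/(7*79*(1 - 1*79) + (11 + 5)²) = 1/(7*79*(1 - 79) + 16²) = 1/(7*79*(-78) + 256) = 1/(-43134 + 256) = 1/(-42878) = -1/42878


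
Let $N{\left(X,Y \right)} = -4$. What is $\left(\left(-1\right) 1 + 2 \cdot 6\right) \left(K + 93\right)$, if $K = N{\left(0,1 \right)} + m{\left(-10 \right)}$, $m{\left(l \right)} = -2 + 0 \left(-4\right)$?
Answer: $957$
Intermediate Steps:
$m{\left(l \right)} = -2$ ($m{\left(l \right)} = -2 + 0 = -2$)
$K = -6$ ($K = -4 - 2 = -6$)
$\left(\left(-1\right) 1 + 2 \cdot 6\right) \left(K + 93\right) = \left(\left(-1\right) 1 + 2 \cdot 6\right) \left(-6 + 93\right) = \left(-1 + 12\right) 87 = 11 \cdot 87 = 957$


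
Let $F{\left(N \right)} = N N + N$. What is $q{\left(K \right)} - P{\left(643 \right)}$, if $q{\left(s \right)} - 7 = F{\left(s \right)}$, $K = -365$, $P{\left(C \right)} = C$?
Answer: $132224$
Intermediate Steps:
$F{\left(N \right)} = N + N^{2}$ ($F{\left(N \right)} = N^{2} + N = N + N^{2}$)
$q{\left(s \right)} = 7 + s \left(1 + s\right)$
$q{\left(K \right)} - P{\left(643 \right)} = \left(7 - 365 \left(1 - 365\right)\right) - 643 = \left(7 - -132860\right) - 643 = \left(7 + 132860\right) - 643 = 132867 - 643 = 132224$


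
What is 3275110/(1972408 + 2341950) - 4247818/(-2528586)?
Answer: 6652001216326/2727306309447 ≈ 2.4390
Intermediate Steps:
3275110/(1972408 + 2341950) - 4247818/(-2528586) = 3275110/4314358 - 4247818*(-1/2528586) = 3275110*(1/4314358) + 2123909/1264293 = 1637555/2157179 + 2123909/1264293 = 6652001216326/2727306309447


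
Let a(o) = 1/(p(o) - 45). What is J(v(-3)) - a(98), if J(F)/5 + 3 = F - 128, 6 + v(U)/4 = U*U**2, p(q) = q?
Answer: -69696/53 ≈ -1315.0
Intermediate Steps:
a(o) = 1/(-45 + o) (a(o) = 1/(o - 45) = 1/(-45 + o))
v(U) = -24 + 4*U**3 (v(U) = -24 + 4*(U*U**2) = -24 + 4*U**3)
J(F) = -655 + 5*F (J(F) = -15 + 5*(F - 128) = -15 + 5*(-128 + F) = -15 + (-640 + 5*F) = -655 + 5*F)
J(v(-3)) - a(98) = (-655 + 5*(-24 + 4*(-3)**3)) - 1/(-45 + 98) = (-655 + 5*(-24 + 4*(-27))) - 1/53 = (-655 + 5*(-24 - 108)) - 1*1/53 = (-655 + 5*(-132)) - 1/53 = (-655 - 660) - 1/53 = -1315 - 1/53 = -69696/53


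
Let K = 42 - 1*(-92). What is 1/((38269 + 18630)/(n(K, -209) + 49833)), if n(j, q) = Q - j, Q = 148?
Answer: 49847/56899 ≈ 0.87606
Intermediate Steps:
K = 134 (K = 42 + 92 = 134)
n(j, q) = 148 - j
1/((38269 + 18630)/(n(K, -209) + 49833)) = 1/((38269 + 18630)/((148 - 1*134) + 49833)) = 1/(56899/((148 - 134) + 49833)) = 1/(56899/(14 + 49833)) = 1/(56899/49847) = 49847/56899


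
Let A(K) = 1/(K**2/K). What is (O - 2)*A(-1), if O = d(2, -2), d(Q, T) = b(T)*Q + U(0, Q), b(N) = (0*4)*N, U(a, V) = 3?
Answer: -1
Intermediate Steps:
b(N) = 0 (b(N) = 0*N = 0)
d(Q, T) = 3 (d(Q, T) = 0*Q + 3 = 0 + 3 = 3)
O = 3
A(K) = 1/K
(O - 2)*A(-1) = (3 - 2)/(-1) = 1*(-1) = -1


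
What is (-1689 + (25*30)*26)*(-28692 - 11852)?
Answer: -722129184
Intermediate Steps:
(-1689 + (25*30)*26)*(-28692 - 11852) = (-1689 + 750*26)*(-40544) = (-1689 + 19500)*(-40544) = 17811*(-40544) = -722129184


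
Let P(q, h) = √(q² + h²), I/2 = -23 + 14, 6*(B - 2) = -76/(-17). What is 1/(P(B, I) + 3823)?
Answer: 9943623/38013608405 - 102*√215581/38013608405 ≈ 0.00026033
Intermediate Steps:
B = 140/51 (B = 2 + (-76/(-17))/6 = 2 + (-76*(-1/17))/6 = 2 + (⅙)*(76/17) = 2 + 38/51 = 140/51 ≈ 2.7451)
I = -18 (I = 2*(-23 + 14) = 2*(-9) = -18)
P(q, h) = √(h² + q²)
1/(P(B, I) + 3823) = 1/(√((-18)² + (140/51)²) + 3823) = 1/(√(324 + 19600/2601) + 3823) = 1/(√(862324/2601) + 3823) = 1/(2*√215581/51 + 3823) = 1/(3823 + 2*√215581/51)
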